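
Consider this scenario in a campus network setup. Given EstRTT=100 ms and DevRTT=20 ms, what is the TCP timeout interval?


Given: EstRTT = 100 ms, DevRTT = 20 ms
Timeout = EstRTT + 4 * DevRTT
4 * DevRTT = 4 * 20 = 80
Timeout = 100 + 80 = 180 ms

180


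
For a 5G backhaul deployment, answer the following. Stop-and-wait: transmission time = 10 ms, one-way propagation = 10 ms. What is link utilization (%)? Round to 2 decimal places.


Given: Ttrans = 10 ms, Tprop = 10 ms
RTT = 2 * Tprop = 2 * 10 = 20 ms
U = Ttrans / (Ttrans + RTT)
U = 10 / (10 + 20)
U = 10 / 30 = 0.333333
U% = 33.33%

33.33


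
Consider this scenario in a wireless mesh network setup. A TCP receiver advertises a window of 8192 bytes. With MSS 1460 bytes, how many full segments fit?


Given: RWND = 8192 bytes, MSS = 1460 bytes
Full segments = floor(RWND / MSS)
Full segments = floor(8192 / 1460)
Full segments = floor(5.611) = 5

5


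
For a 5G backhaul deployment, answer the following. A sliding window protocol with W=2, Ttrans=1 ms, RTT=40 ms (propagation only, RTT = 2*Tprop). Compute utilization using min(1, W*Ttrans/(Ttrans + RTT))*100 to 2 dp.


Given: W = 2, Ttrans = 1 ms, RTT = 40 ms (= 2 * Tprop, Tprop = 20 ms)
Cycle time = Ttrans + RTT = 1 + 40 = 41 ms (first packet sent until its ACK returns)
W * Ttrans = 2 * 1 = 2 ms of sending per cycle
W * Ttrans / (Ttrans + RTT) = 2 / 41 = 0.048780
U = min(1, 0.048780) = 0.048780
U% = 4.88%

4.88


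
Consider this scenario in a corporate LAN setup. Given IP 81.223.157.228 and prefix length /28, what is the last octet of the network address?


Given: IP = 81.223.157.228, prefix = /28
Subnet mask = 255.255.255.240
Last octet of IP: 228
Last octet of mask: 240
Network last octet = 228 AND 240 = 224

224


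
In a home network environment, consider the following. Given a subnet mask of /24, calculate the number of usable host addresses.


Given: subnet mask /24
Host bits = 32 - 24 = 8
Total addresses = 2^8 = 256
Usable hosts = 256 - 2 (network + broadcast) = 254

254


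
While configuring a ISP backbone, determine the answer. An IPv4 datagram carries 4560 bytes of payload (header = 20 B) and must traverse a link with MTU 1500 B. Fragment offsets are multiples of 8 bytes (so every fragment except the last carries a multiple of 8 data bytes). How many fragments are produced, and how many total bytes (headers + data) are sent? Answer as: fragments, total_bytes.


Max data per non-final fragment = floor((MTU - header)/8)*8 = floor((1500 - 20)/8)*8 = floor(1480/8)*8 = 1480 B
Final fragment needs no 8-byte alignment: it can carry up to MTU - header = 1480 B
Non-final fragments needed = ceil((payload - 1480) / 1480) = ceil(3080/1480) = ceil(2.0811) = 3
Number of fragments = 3 + 1 = 4
Fragment sizes (data): 3 * 1480 B + 120 B (last, 120 <= 1480 OK)
Total bytes sent = payload + n_frags * header = 4560 + 4*20 = 4560 + 80 = 4640 B

4, 4640


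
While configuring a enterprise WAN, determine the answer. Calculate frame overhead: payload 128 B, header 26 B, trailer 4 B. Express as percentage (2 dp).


Given: payload = 128 B, header = 26 B, trailer = 4 B
Overhead bytes = header + trailer = 26 + 4 = 30
Total frame = payload + overhead = 128 + 30 = 158
Overhead % = 30 / 158 * 100 = 18.9873% -> 18.99% (2 dp)

18.99


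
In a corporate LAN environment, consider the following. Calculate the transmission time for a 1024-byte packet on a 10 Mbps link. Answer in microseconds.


Given: packet = 1024 bytes, bandwidth = 10 Mbps
Packet in bits = 1024 * 8 = 8192 bits
Bandwidth = 10 * 10^6 = 10000000 bps
Time = 8192 / 10000000 seconds
Time in us = 8192 * 10^6 / 10000000 = 819.2

819.2


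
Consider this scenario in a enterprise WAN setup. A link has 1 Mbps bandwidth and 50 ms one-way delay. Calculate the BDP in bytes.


Given: bandwidth = 1 Mbps, delay = 50 ms
BDP in bits = 1 * 10^6 * 50 / 1000
BDP in bits = 50000
BDP in bytes = 50000 / 8 = 6250

6250


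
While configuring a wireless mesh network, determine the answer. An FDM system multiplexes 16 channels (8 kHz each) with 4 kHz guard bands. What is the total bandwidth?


Given: 16 channels, 8 kHz each, guard = 4 kHz
Channel bandwidth = 16 * 8 = 128 kHz
Guard bands = 15 gaps * 4 kHz = 60 kHz
Total = 128 + 60 = 188 kHz

188


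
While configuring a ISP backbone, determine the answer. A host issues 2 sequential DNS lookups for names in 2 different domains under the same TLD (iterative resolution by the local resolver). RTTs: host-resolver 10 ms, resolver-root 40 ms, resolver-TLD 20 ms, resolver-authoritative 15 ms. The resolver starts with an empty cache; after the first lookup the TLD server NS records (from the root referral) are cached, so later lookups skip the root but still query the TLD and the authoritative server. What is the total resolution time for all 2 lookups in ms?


Lookup 1 (cold cache): local + root + TLD + auth = 10 + 40 + 20 + 15 = 85 ms
Lookups 2..2 (TLD NS cached -> skip root; new domain -> still ask TLD and auth): local + TLD + auth = 10 + 20 + 15 = 45 ms each
Remaining 1 lookups: 1 * 45 = 45 ms
Total = 85 + 45 = 130 ms

130


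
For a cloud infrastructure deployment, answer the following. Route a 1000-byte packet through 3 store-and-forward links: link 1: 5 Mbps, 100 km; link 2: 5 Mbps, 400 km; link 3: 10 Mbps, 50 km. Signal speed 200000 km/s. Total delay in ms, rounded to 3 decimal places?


Packet = 1000 bytes = 8000 bits. Store-and-forward: sum (t_trans + t_prop) per link.
Link 1: t_trans = 8000/(5*10^6) s = 1.6000 ms; t_prop = 100/200000 s = 0.5000 ms; subtotal = 2.1000 ms
Link 2: t_trans = 8000/(5*10^6) s = 1.6000 ms; t_prop = 400/200000 s = 2.0000 ms; subtotal = 3.6000 ms
Link 3: t_trans = 8000/(10*10^6) s = 0.8000 ms; t_prop = 50/200000 s = 0.2500 ms; subtotal = 1.0500 ms
End-to-end = 2.1000 + 3.6000 + 1.0500 = 6.7500 ms -> 6.750 ms (3 dp)

6.750


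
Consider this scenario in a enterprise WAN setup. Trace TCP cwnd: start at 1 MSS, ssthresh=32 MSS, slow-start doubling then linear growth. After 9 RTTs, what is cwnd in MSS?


RTT 0: cwnd = 1 MSS (initial)
RTT 1: cwnd = 2 MSS (slow start, doubled)
RTT 2: cwnd = 4 MSS (slow start, doubled)
RTT 3: cwnd = 8 MSS (slow start, doubled)
RTT 4: cwnd = 16 MSS (slow start, doubled)
RTT 5: cwnd = 32 MSS (slow start, doubled)
RTT 6: cwnd = 33 MSS (congestion avoidance, +1)
RTT 7: cwnd = 34 MSS (congestion avoidance, +1)
RTT 8: cwnd = 35 MSS (congestion avoidance, +1)
RTT 9: cwnd = 36 MSS (congestion avoidance, +1)

36


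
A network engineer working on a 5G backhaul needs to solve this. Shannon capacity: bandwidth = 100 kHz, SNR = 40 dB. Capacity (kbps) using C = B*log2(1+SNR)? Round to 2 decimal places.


Given: B = 100 kHz, SNR = 40 dB
SNR linear = 10^(40/10) = 10000
1 + SNR = 10001
log2(10001) = 13.2878566418
C = 100 * 1000 * 13.2878566418 = 1328785.6642 bps
C = 1328.785664 kbps -> 1328.79 kbps (2 dp)

1328.79


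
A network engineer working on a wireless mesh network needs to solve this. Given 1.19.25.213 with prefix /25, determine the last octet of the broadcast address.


Given: IP = 1.19.25.213, prefix = /25
Host bits = 32 - 25 = 7
Network last octet = 213 AND mask = 128
Host part size = 2^7 - 1 = 127
Broadcast last octet = 128 OR 127 = 255

255


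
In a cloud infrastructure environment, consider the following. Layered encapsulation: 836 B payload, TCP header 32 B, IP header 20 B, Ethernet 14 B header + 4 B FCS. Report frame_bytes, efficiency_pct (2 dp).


TCP segment = 836 + 32 = 868 B
IP packet = 868 + 20 = 888 B
Ethernet frame = 888 + 14 + 4 = 906 B
Efficiency = app / frame = 836 / 906 = 0.922737 = 92.2737% -> 92.27% (2 dp)

906, 92.27


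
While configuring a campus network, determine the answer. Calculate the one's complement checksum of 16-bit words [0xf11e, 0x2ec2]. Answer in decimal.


Given words: [0xf11e, 0x2ec2]
Step 1: Sum all words
Raw sum = 61726 + 11970 = 73696
Step 2: Fold carry: (8160 + 1) = 8161
One's complement = ~8161 & 0xFFFF = 57374

57374


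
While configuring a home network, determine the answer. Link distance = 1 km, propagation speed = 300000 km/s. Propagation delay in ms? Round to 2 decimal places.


Given: distance = 1 km, speed = 300000 km/s
Delay = distance / speed = 1 / 300000 seconds
Delay in ms = 1 * 1000 / 300000
Delay = 0.0033 ms
Rounded to 2 dp = 0.00 ms

0.00


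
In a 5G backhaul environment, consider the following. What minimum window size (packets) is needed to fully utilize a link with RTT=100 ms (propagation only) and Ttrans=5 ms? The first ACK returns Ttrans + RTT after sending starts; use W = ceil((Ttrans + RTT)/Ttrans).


Given: Ttrans = 5 ms, RTT = 100 ms (= 2 * Tprop, Tprop = 50 ms)
Time until first ACK returns = Ttrans + RTT = 5 + 100 = 105 ms
Need W * Ttrans >= Ttrans + RTT  ->  W >= (Ttrans + RTT) / Ttrans
(Ttrans + RTT) / Ttrans = 105 / 5 = 21
W_min = ceil(21) = 21

21


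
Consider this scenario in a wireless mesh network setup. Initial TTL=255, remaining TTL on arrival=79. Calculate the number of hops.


Given: initial TTL = 255, received TTL = 79
Hops = initial TTL - received TTL
Hops = 255 - 79 = 176

176


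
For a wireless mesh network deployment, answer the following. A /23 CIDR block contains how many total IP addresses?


Given: CIDR prefix /23
Host bits = 32 - 23 = 9
Total addresses = 2^9 = 512

512


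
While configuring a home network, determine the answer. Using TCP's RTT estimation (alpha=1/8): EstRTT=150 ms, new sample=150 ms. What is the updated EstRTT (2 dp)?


Given: EstRTT = 150 ms, SampleRTT = 150 ms, alpha = 1/8
New EstRTT = (1 - alpha) * EstRTT + alpha * SampleRTT
(7/8) * 150 = 131.25
(1/8) * 150 = 18.75
New EstRTT = 131.25 + 18.75 = 150 ms -> 150.00 ms (2 dp)

150.00


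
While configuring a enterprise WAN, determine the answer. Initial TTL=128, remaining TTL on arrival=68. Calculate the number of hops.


Given: initial TTL = 128, received TTL = 68
Hops = initial TTL - received TTL
Hops = 128 - 68 = 60

60


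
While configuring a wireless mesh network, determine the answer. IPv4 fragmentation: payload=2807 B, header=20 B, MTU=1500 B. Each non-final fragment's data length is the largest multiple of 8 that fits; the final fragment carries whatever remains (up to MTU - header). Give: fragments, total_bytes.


Max data per non-final fragment = floor((MTU - header)/8)*8 = floor((1500 - 20)/8)*8 = floor(1480/8)*8 = 1480 B
Final fragment needs no 8-byte alignment: it can carry up to MTU - header = 1480 B
Non-final fragments needed = ceil((payload - 1480) / 1480) = ceil(1327/1480) = ceil(0.8966) = 1
Number of fragments = 1 + 1 = 2
Fragment sizes (data): 1 * 1480 B + 1327 B (last, 1327 <= 1480 OK)
Total bytes sent = payload + n_frags * header = 2807 + 2*20 = 2807 + 40 = 2847 B

2, 2847


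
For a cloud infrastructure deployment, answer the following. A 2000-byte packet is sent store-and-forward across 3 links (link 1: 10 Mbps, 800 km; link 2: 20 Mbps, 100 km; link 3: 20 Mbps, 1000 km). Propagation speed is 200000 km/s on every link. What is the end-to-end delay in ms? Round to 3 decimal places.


Packet = 2000 bytes = 16000 bits. Store-and-forward: sum (t_trans + t_prop) per link.
Link 1: t_trans = 16000/(10*10^6) s = 1.6000 ms; t_prop = 800/200000 s = 4.0000 ms; subtotal = 5.6000 ms
Link 2: t_trans = 16000/(20*10^6) s = 0.8000 ms; t_prop = 100/200000 s = 0.5000 ms; subtotal = 1.3000 ms
Link 3: t_trans = 16000/(20*10^6) s = 0.8000 ms; t_prop = 1000/200000 s = 5.0000 ms; subtotal = 5.8000 ms
End-to-end = 5.6000 + 1.3000 + 5.8000 = 12.7000 ms -> 12.700 ms (3 dp)

12.700


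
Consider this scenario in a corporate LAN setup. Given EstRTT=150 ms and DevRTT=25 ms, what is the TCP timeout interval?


Given: EstRTT = 150 ms, DevRTT = 25 ms
Timeout = EstRTT + 4 * DevRTT
4 * DevRTT = 4 * 25 = 100
Timeout = 150 + 100 = 250 ms

250


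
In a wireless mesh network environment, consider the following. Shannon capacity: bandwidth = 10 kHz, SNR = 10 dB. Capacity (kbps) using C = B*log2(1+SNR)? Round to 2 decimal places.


Given: B = 10 kHz, SNR = 10 dB
SNR linear = 10^(10/10) = 10
1 + SNR = 11
log2(11) = 3.4594316186
C = 10 * 1000 * 3.4594316186 = 34594.3162 bps
C = 34.594316 kbps -> 34.59 kbps (2 dp)

34.59


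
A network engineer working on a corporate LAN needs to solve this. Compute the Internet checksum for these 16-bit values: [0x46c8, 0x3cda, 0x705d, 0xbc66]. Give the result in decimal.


Given words: [0x46c8, 0x3cda, 0x705d, 0xbc66]
Step 1: Sum all words
Raw sum = 18120 + 15578 + 28765 + 48230 = 110693
Step 2: Fold carry: (45157 + 1) = 45158
One's complement = ~45158 & 0xFFFF = 20377

20377


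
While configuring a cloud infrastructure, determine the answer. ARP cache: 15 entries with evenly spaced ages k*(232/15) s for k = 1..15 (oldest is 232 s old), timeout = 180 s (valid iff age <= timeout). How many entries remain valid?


Ages are k * 232/15 s for k = 1..15 (spacing = 15.4667 s).
Entry k is valid iff k * 232/15 <= 180 iff k <= 15 * 180 / 232 = 11.6379
n_valid = floor(11.6379) = 11
(n_stale = 15 - 11 = 4)

11


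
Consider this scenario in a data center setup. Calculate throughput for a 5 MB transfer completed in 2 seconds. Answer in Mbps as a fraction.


Given: file = 5 MB, time = 2 s
File in Mb = 5 * 8 = 40 Mb
Throughput = 40 / 2 Mbps
Throughput = 20 Mbps

20


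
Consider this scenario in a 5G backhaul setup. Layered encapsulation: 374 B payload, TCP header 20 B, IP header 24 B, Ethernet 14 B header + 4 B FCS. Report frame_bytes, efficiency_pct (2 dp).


TCP segment = 374 + 20 = 394 B
IP packet = 394 + 24 = 418 B
Ethernet frame = 418 + 14 + 4 = 436 B
Efficiency = app / frame = 374 / 436 = 0.857798 = 85.7798% -> 85.78% (2 dp)

436, 85.78


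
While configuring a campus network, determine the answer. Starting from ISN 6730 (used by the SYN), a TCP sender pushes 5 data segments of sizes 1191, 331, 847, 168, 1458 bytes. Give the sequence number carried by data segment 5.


The SYN occupies sequence number ISN = 6730, so the first data byte is ISN + 1 = 6731.
SEQ of data segment i = (ISN + 1) + sum of payload sizes of segments 1..i-1.
Segment 1: SEQ = 6731, payload = 1191 bytes
Segment 2: SEQ = 7922, payload = 331 bytes
Segment 3: SEQ = 8253, payload = 847 bytes
Segment 4: SEQ = 9100, payload = 168 bytes
Segment 5: SEQ = 9268, payload = 1458 bytes
SEQ of segment 5 = 6731 + 1191 + 331 + 847 + 168 = 9268

9268


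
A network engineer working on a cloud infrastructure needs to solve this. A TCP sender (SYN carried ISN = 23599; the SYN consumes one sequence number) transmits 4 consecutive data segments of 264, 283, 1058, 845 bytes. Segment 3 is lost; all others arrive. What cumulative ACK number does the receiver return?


SYN uses sequence number 23599; first data byte = ISN + 1 = 23600.
Segment 1: SEQ = 23600, len = 264 B, covers [23600, 23863]
Segment 2: SEQ = 23864, len = 283 B, covers [23864, 24146]
Segment 3: SEQ = 24147, len = 1058 B, covers [24147, 25204] [LOST]
Segment 4: SEQ = 25205, len = 845 B, covers [25205, 26049]
In-order data received: bytes [23600, 24146] (segments 1..2).
Segment 3 missing -> gap begins at byte 24147; later segments buffered out of order.
Cumulative ACK = next expected in-order byte = 23600 + 264 + 283 = 24147

24147


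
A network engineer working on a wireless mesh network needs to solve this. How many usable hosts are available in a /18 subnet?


Given: subnet mask /18
Host bits = 32 - 18 = 14
Total addresses = 2^14 = 16384
Usable hosts = 16384 - 2 (network + broadcast) = 16382

16382


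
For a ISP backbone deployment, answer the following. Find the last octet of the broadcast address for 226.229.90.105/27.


Given: IP = 226.229.90.105, prefix = /27
Host bits = 32 - 27 = 5
Network last octet = 105 AND mask = 96
Host part size = 2^5 - 1 = 31
Broadcast last octet = 96 OR 31 = 127

127


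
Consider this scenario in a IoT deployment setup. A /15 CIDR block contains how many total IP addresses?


Given: CIDR prefix /15
Host bits = 32 - 15 = 17
Total addresses = 2^17 = 131072

131072


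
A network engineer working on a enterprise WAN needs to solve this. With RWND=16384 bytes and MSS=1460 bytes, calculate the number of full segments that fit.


Given: RWND = 16384 bytes, MSS = 1460 bytes
Full segments = floor(RWND / MSS)
Full segments = floor(16384 / 1460)
Full segments = floor(11.2219) = 11

11


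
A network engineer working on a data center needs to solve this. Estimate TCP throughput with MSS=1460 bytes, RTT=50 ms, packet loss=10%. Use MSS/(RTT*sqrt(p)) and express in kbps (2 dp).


Given: MSS = 1460 bytes, RTT = 50 ms, loss = 10%
RTT in seconds = 50 / 1000 = 0.05
Loss rate = 10% = 0.1
sqrt(loss) = sqrt(0.1) = 0.316227766017
Throughput (bytes/s) = 1460 / (0.05 * 0.316227766017) = 92338.5077
Throughput (kbps) = 92338.5077 * 8 / 1000 = 738.708061 -> 738.71 kbps (2 dp)

738.71


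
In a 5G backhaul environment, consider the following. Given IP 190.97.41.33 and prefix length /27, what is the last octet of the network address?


Given: IP = 190.97.41.33, prefix = /27
Subnet mask = 255.255.255.224
Last octet of IP: 33
Last octet of mask: 224
Network last octet = 33 AND 224 = 32

32


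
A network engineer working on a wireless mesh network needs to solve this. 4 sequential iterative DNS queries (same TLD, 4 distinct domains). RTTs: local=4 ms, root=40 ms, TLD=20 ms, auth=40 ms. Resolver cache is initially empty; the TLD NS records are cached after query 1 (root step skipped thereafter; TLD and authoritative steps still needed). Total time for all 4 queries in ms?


Lookup 1 (cold cache): local + root + TLD + auth = 4 + 40 + 20 + 40 = 104 ms
Lookups 2..4 (TLD NS cached -> skip root; new domain -> still ask TLD and auth): local + TLD + auth = 4 + 20 + 40 = 64 ms each
Remaining 3 lookups: 3 * 64 = 192 ms
Total = 104 + 192 = 296 ms

296


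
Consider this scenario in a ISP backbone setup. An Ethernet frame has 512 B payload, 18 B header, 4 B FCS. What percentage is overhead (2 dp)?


Given: payload = 512 B, header = 18 B, trailer = 4 B
Overhead bytes = header + trailer = 18 + 4 = 22
Total frame = payload + overhead = 512 + 22 = 534
Overhead % = 22 / 534 * 100 = 4.1199% -> 4.12% (2 dp)

4.12


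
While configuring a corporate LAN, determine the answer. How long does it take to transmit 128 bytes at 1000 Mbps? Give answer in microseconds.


Given: packet = 128 bytes, bandwidth = 1000 Mbps
Packet in bits = 128 * 8 = 1024 bits
Bandwidth = 1000 * 10^6 = 1000000000 bps
Time = 1024 / 1000000000 seconds
Time in us = 1024 * 10^6 / 1000000000 = 1.024

1.024


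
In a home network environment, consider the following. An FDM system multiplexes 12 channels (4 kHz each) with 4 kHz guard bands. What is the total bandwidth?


Given: 12 channels, 4 kHz each, guard = 4 kHz
Channel bandwidth = 12 * 4 = 48 kHz
Guard bands = 11 gaps * 4 kHz = 44 kHz
Total = 48 + 44 = 92 kHz

92


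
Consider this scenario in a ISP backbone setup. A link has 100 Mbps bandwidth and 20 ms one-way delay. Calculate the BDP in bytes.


Given: bandwidth = 100 Mbps, delay = 20 ms
BDP in bits = 100 * 10^6 * 20 / 1000
BDP in bits = 2000000
BDP in bytes = 2000000 / 8 = 250000

250000


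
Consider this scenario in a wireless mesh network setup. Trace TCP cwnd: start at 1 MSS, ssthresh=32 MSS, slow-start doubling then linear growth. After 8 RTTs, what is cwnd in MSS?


RTT 0: cwnd = 1 MSS (initial)
RTT 1: cwnd = 2 MSS (slow start, doubled)
RTT 2: cwnd = 4 MSS (slow start, doubled)
RTT 3: cwnd = 8 MSS (slow start, doubled)
RTT 4: cwnd = 16 MSS (slow start, doubled)
RTT 5: cwnd = 32 MSS (slow start, doubled)
RTT 6: cwnd = 33 MSS (congestion avoidance, +1)
RTT 7: cwnd = 34 MSS (congestion avoidance, +1)
RTT 8: cwnd = 35 MSS (congestion avoidance, +1)

35


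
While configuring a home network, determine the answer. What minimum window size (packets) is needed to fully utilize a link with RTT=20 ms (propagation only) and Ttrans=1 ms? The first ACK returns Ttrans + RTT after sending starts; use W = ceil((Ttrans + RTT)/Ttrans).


Given: Ttrans = 1 ms, RTT = 20 ms (= 2 * Tprop, Tprop = 10 ms)
Time until first ACK returns = Ttrans + RTT = 1 + 20 = 21 ms
Need W * Ttrans >= Ttrans + RTT  ->  W >= (Ttrans + RTT) / Ttrans
(Ttrans + RTT) / Ttrans = 21 / 1 = 21
W_min = ceil(21) = 21

21


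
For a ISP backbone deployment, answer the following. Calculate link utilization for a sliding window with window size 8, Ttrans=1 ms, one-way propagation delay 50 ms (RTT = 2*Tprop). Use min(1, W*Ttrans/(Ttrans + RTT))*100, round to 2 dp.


Given: W = 8, Ttrans = 1 ms, RTT = 100 ms (= 2 * Tprop, Tprop = 50 ms)
Cycle time = Ttrans + RTT = 1 + 100 = 101 ms (first packet sent until its ACK returns)
W * Ttrans = 8 * 1 = 8 ms of sending per cycle
W * Ttrans / (Ttrans + RTT) = 8 / 101 = 0.079208
U = min(1, 0.079208) = 0.079208
U% = 7.92%

7.92


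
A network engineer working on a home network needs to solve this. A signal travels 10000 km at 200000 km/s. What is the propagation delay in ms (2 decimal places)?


Given: distance = 10000 km, speed = 200000 km/s
Delay = distance / speed = 10000 / 200000 seconds
Delay in ms = 10000 * 1000 / 200000
Delay = 50.0000 ms
Rounded to 2 dp = 50.00 ms

50.00


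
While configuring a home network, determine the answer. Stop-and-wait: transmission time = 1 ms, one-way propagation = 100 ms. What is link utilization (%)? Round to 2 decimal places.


Given: Ttrans = 1 ms, Tprop = 100 ms
RTT = 2 * Tprop = 2 * 100 = 200 ms
U = Ttrans / (Ttrans + RTT)
U = 1 / (1 + 200)
U = 1 / 201 = 0.004975
U% = 0.50%

0.50


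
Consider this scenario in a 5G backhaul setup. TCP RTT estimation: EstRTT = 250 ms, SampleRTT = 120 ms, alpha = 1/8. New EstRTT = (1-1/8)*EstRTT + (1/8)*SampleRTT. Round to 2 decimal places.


Given: EstRTT = 250 ms, SampleRTT = 120 ms, alpha = 1/8
New EstRTT = (1 - alpha) * EstRTT + alpha * SampleRTT
(7/8) * 250 = 218.75
(1/8) * 120 = 15
New EstRTT = 218.75 + 15 = 233.75 ms -> 233.75 ms (2 dp)

233.75


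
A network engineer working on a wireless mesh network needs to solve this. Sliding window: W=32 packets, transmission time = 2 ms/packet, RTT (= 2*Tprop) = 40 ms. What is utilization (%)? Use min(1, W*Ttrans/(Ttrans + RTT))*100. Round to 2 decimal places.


Given: W = 32, Ttrans = 2 ms, RTT = 40 ms (= 2 * Tprop, Tprop = 20 ms)
Cycle time = Ttrans + RTT = 2 + 40 = 42 ms (first packet sent until its ACK returns)
W * Ttrans = 32 * 2 = 64 ms of sending per cycle
W * Ttrans / (Ttrans + RTT) = 64 / 42 = 1.523810
U = min(1, 1.523810) = 1.000000
U% = 100.00%

100.00


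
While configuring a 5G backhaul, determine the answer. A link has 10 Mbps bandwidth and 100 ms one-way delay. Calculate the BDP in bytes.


Given: bandwidth = 10 Mbps, delay = 100 ms
BDP in bits = 10 * 10^6 * 100 / 1000
BDP in bits = 1000000
BDP in bytes = 1000000 / 8 = 125000

125000


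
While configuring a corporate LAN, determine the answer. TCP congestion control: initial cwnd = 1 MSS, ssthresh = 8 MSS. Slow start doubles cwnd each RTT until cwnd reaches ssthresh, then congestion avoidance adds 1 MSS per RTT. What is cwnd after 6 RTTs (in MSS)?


RTT 0: cwnd = 1 MSS (initial)
RTT 1: cwnd = 2 MSS (slow start, doubled)
RTT 2: cwnd = 4 MSS (slow start, doubled)
RTT 3: cwnd = 8 MSS (slow start, doubled)
RTT 4: cwnd = 9 MSS (congestion avoidance, +1)
RTT 5: cwnd = 10 MSS (congestion avoidance, +1)
RTT 6: cwnd = 11 MSS (congestion avoidance, +1)

11


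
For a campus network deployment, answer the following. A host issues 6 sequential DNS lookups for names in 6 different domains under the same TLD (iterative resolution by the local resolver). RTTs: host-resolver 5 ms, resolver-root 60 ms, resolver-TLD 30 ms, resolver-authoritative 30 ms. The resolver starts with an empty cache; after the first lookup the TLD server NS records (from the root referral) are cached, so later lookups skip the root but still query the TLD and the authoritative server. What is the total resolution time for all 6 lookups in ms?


Lookup 1 (cold cache): local + root + TLD + auth = 5 + 60 + 30 + 30 = 125 ms
Lookups 2..6 (TLD NS cached -> skip root; new domain -> still ask TLD and auth): local + TLD + auth = 5 + 30 + 30 = 65 ms each
Remaining 5 lookups: 5 * 65 = 325 ms
Total = 125 + 325 = 450 ms

450


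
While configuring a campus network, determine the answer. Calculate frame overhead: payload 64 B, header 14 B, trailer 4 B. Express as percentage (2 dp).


Given: payload = 64 B, header = 14 B, trailer = 4 B
Overhead bytes = header + trailer = 14 + 4 = 18
Total frame = payload + overhead = 64 + 18 = 82
Overhead % = 18 / 82 * 100 = 21.9512% -> 21.95% (2 dp)

21.95


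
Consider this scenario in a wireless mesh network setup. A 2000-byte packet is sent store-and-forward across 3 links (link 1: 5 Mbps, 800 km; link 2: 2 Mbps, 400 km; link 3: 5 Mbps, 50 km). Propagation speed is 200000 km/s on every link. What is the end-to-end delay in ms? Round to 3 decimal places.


Packet = 2000 bytes = 16000 bits. Store-and-forward: sum (t_trans + t_prop) per link.
Link 1: t_trans = 16000/(5*10^6) s = 3.2000 ms; t_prop = 800/200000 s = 4.0000 ms; subtotal = 7.2000 ms
Link 2: t_trans = 16000/(2*10^6) s = 8.0000 ms; t_prop = 400/200000 s = 2.0000 ms; subtotal = 10.0000 ms
Link 3: t_trans = 16000/(5*10^6) s = 3.2000 ms; t_prop = 50/200000 s = 0.2500 ms; subtotal = 3.4500 ms
End-to-end = 7.2000 + 10.0000 + 3.4500 = 20.6500 ms -> 20.650 ms (3 dp)

20.650


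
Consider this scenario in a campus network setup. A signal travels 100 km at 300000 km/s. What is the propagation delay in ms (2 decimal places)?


Given: distance = 100 km, speed = 300000 km/s
Delay = distance / speed = 100 / 300000 seconds
Delay in ms = 100 * 1000 / 300000
Delay = 0.3333 ms
Rounded to 2 dp = 0.33 ms

0.33


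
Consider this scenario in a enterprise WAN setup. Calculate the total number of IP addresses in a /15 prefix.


Given: CIDR prefix /15
Host bits = 32 - 15 = 17
Total addresses = 2^17 = 131072

131072


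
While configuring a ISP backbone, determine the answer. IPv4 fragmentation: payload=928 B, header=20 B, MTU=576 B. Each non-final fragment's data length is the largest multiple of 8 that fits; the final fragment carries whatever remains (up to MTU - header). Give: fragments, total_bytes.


Max data per non-final fragment = floor((MTU - header)/8)*8 = floor((576 - 20)/8)*8 = floor(556/8)*8 = 552 B
Final fragment needs no 8-byte alignment: it can carry up to MTU - header = 556 B
Non-final fragments needed = ceil((payload - 556) / 552) = ceil(372/552) = ceil(0.6739) = 1
Number of fragments = 1 + 1 = 2
Fragment sizes (data): 1 * 552 B + 376 B (last, 376 <= 556 OK)
Total bytes sent = payload + n_frags * header = 928 + 2*20 = 928 + 40 = 968 B

2, 968


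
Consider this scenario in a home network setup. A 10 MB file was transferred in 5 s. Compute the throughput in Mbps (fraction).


Given: file = 10 MB, time = 5 s
File in Mb = 10 * 8 = 80 Mb
Throughput = 80 / 5 Mbps
Throughput = 16 Mbps

16


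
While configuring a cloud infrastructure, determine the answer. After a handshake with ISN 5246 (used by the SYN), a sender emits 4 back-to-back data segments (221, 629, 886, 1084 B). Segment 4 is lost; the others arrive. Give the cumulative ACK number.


SYN uses sequence number 5246; first data byte = ISN + 1 = 5247.
Segment 1: SEQ = 5247, len = 221 B, covers [5247, 5467]
Segment 2: SEQ = 5468, len = 629 B, covers [5468, 6096]
Segment 3: SEQ = 6097, len = 886 B, covers [6097, 6982]
Segment 4: SEQ = 6983, len = 1084 B, covers [6983, 8066] [LOST]
In-order data received: bytes [5247, 6982] (segments 1..3).
Segment 4 missing -> gap begins at byte 6983.
Cumulative ACK = next expected in-order byte = 5247 + 221 + 629 + 886 = 6983

6983


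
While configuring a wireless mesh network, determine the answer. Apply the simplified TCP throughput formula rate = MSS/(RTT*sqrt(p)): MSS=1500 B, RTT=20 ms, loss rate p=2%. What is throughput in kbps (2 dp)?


Given: MSS = 1500 bytes, RTT = 20 ms, loss = 2%
RTT in seconds = 20 / 1000 = 0.02
Loss rate = 2% = 0.02
sqrt(loss) = sqrt(0.02) = 0.141421356237
Throughput (bytes/s) = 1500 / (0.02 * 0.141421356237) = 530330.0859
Throughput (kbps) = 530330.0859 * 8 / 1000 = 4242.640687 -> 4242.64 kbps (2 dp)

4242.64


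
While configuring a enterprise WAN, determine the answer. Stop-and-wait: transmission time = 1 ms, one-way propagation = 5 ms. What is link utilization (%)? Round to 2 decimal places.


Given: Ttrans = 1 ms, Tprop = 5 ms
RTT = 2 * Tprop = 2 * 5 = 10 ms
U = Ttrans / (Ttrans + RTT)
U = 1 / (1 + 10)
U = 1 / 11 = 0.090909
U% = 9.09%

9.09


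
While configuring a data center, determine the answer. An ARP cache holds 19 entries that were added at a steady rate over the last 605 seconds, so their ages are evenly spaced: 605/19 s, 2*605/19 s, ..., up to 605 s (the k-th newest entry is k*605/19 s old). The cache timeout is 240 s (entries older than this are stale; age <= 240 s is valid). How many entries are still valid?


Ages are k * 605/19 s for k = 1..19 (spacing = 31.8421 s).
Entry k is valid iff k * 605/19 <= 240 iff k <= 19 * 240 / 605 = 7.5372
n_valid = floor(7.5372) = 7
(n_stale = 19 - 7 = 12)

7


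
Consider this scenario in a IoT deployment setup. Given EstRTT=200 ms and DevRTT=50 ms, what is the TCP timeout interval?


Given: EstRTT = 200 ms, DevRTT = 50 ms
Timeout = EstRTT + 4 * DevRTT
4 * DevRTT = 4 * 50 = 200
Timeout = 200 + 200 = 400 ms

400


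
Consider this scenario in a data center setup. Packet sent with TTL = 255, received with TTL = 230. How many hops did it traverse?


Given: initial TTL = 255, received TTL = 230
Hops = initial TTL - received TTL
Hops = 255 - 230 = 25

25


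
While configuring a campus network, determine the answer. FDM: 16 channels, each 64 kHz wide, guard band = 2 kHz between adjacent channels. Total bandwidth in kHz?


Given: 16 channels, 64 kHz each, guard = 2 kHz
Channel bandwidth = 16 * 64 = 1024 kHz
Guard bands = 15 gaps * 2 kHz = 30 kHz
Total = 1024 + 30 = 1054 kHz

1054


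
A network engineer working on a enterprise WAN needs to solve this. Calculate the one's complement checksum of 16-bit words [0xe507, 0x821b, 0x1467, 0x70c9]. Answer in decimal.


Given words: [0xe507, 0x821b, 0x1467, 0x70c9]
Step 1: Sum all words
Raw sum = 58631 + 33307 + 5223 + 28873 = 126034
Step 2: Fold carry: (60498 + 1) = 60499
One's complement = ~60499 & 0xFFFF = 5036

5036


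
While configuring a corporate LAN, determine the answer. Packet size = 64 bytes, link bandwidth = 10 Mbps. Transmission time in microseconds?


Given: packet = 64 bytes, bandwidth = 10 Mbps
Packet in bits = 64 * 8 = 512 bits
Bandwidth = 10 * 10^6 = 10000000 bps
Time = 512 / 10000000 seconds
Time in us = 512 * 10^6 / 10000000 = 51.2

51.2


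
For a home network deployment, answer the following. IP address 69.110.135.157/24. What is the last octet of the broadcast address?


Given: IP = 69.110.135.157, prefix = /24
Host bits = 32 - 24 = 8
Network last octet = 157 AND mask = 0
Host part size = 2^8 - 1 = 255
Broadcast last octet = 0 OR 255 = 255

255


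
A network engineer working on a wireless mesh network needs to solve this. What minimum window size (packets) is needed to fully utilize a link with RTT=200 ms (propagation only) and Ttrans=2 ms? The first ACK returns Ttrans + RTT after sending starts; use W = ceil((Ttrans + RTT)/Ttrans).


Given: Ttrans = 2 ms, RTT = 200 ms (= 2 * Tprop, Tprop = 100 ms)
Time until first ACK returns = Ttrans + RTT = 2 + 200 = 202 ms
Need W * Ttrans >= Ttrans + RTT  ->  W >= (Ttrans + RTT) / Ttrans
(Ttrans + RTT) / Ttrans = 202 / 2 = 101
W_min = ceil(101) = 101

101


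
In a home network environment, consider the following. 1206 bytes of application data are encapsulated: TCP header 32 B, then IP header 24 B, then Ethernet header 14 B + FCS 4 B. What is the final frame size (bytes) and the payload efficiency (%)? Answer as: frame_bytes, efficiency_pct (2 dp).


TCP segment = 1206 + 32 = 1238 B
IP packet = 1238 + 24 = 1262 B
Ethernet frame = 1262 + 14 + 4 = 1280 B
Efficiency = app / frame = 1206 / 1280 = 0.942188 = 94.2188% -> 94.22% (2 dp)

1280, 94.22


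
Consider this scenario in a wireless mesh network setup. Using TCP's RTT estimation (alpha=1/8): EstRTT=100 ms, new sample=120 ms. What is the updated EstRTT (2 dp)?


Given: EstRTT = 100 ms, SampleRTT = 120 ms, alpha = 1/8
New EstRTT = (1 - alpha) * EstRTT + alpha * SampleRTT
(7/8) * 100 = 87.5
(1/8) * 120 = 15
New EstRTT = 87.5 + 15 = 102.5 ms -> 102.50 ms (2 dp)

102.50


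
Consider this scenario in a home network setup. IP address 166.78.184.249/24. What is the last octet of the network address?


Given: IP = 166.78.184.249, prefix = /24
Subnet mask = 255.255.255.0
Last octet of IP: 249
Last octet of mask: 0
Network last octet = 249 AND 0 = 0

0


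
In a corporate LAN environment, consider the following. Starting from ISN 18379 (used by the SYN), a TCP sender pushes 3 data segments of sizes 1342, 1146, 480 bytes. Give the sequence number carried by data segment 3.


The SYN occupies sequence number ISN = 18379, so the first data byte is ISN + 1 = 18380.
SEQ of data segment i = (ISN + 1) + sum of payload sizes of segments 1..i-1.
Segment 1: SEQ = 18380, payload = 1342 bytes
Segment 2: SEQ = 19722, payload = 1146 bytes
Segment 3: SEQ = 20868, payload = 480 bytes
SEQ of segment 3 = 18380 + 1342 + 1146 = 20868

20868


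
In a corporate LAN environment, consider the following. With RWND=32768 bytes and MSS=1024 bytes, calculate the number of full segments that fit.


Given: RWND = 32768 bytes, MSS = 1024 bytes
Full segments = floor(RWND / MSS)
Full segments = floor(32768 / 1024)
Full segments = floor(32.0) = 32

32


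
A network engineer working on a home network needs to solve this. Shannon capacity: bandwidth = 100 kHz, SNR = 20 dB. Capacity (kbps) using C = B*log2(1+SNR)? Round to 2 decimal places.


Given: B = 100 kHz, SNR = 20 dB
SNR linear = 10^(20/10) = 100
1 + SNR = 101
log2(101) = 6.6582114828
C = 100 * 1000 * 6.6582114828 = 665821.1483 bps
C = 665.821148 kbps -> 665.82 kbps (2 dp)

665.82


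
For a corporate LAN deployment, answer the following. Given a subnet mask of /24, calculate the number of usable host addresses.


Given: subnet mask /24
Host bits = 32 - 24 = 8
Total addresses = 2^8 = 256
Usable hosts = 256 - 2 (network + broadcast) = 254

254


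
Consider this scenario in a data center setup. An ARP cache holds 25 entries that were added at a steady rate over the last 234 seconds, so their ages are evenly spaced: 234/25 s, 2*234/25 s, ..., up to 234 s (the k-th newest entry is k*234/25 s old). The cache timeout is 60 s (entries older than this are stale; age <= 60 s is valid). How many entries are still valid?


Ages are k * 234/25 s for k = 1..25 (spacing = 9.3600 s).
Entry k is valid iff k * 234/25 <= 60 iff k <= 25 * 60 / 234 = 6.4103
n_valid = floor(6.4103) = 6
(n_stale = 25 - 6 = 19)

6


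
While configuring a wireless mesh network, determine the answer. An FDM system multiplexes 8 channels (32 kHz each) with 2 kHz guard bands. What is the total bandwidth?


Given: 8 channels, 32 kHz each, guard = 2 kHz
Channel bandwidth = 8 * 32 = 256 kHz
Guard bands = 7 gaps * 2 kHz = 14 kHz
Total = 256 + 14 = 270 kHz

270


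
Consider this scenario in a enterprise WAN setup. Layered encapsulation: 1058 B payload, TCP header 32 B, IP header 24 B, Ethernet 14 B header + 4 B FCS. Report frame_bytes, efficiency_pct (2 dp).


TCP segment = 1058 + 32 = 1090 B
IP packet = 1090 + 24 = 1114 B
Ethernet frame = 1114 + 14 + 4 = 1132 B
Efficiency = app / frame = 1058 / 1132 = 0.934629 = 93.4629% -> 93.46% (2 dp)

1132, 93.46


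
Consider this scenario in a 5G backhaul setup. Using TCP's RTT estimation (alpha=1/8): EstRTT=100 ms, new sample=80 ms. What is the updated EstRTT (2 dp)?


Given: EstRTT = 100 ms, SampleRTT = 80 ms, alpha = 1/8
New EstRTT = (1 - alpha) * EstRTT + alpha * SampleRTT
(7/8) * 100 = 87.5
(1/8) * 80 = 10
New EstRTT = 87.5 + 10 = 97.5 ms -> 97.50 ms (2 dp)

97.50


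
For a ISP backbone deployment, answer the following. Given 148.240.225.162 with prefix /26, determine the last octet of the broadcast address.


Given: IP = 148.240.225.162, prefix = /26
Host bits = 32 - 26 = 6
Network last octet = 162 AND mask = 128
Host part size = 2^6 - 1 = 63
Broadcast last octet = 128 OR 63 = 191

191


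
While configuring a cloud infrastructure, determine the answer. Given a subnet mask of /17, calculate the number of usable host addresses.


Given: subnet mask /17
Host bits = 32 - 17 = 15
Total addresses = 2^15 = 32768
Usable hosts = 32768 - 2 (network + broadcast) = 32766

32766


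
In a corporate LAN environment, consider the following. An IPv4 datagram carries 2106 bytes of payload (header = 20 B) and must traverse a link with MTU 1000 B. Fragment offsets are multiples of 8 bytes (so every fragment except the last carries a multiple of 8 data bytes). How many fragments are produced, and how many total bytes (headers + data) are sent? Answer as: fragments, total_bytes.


Max data per non-final fragment = floor((MTU - header)/8)*8 = floor((1000 - 20)/8)*8 = floor(980/8)*8 = 976 B
Final fragment needs no 8-byte alignment: it can carry up to MTU - header = 980 B
Non-final fragments needed = ceil((payload - 980) / 976) = ceil(1126/976) = ceil(1.1537) = 2
Number of fragments = 2 + 1 = 3
Fragment sizes (data): 2 * 976 B + 154 B (last, 154 <= 980 OK)
Total bytes sent = payload + n_frags * header = 2106 + 3*20 = 2106 + 60 = 2166 B

3, 2166


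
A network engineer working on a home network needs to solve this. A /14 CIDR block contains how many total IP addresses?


Given: CIDR prefix /14
Host bits = 32 - 14 = 18
Total addresses = 2^18 = 262144

262144


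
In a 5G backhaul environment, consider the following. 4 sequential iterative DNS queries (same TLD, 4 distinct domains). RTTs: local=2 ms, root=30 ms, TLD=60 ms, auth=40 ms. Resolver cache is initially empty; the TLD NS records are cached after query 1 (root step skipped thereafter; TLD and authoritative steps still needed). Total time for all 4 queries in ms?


Lookup 1 (cold cache): local + root + TLD + auth = 2 + 30 + 60 + 40 = 132 ms
Lookups 2..4 (TLD NS cached -> skip root; new domain -> still ask TLD and auth): local + TLD + auth = 2 + 60 + 40 = 102 ms each
Remaining 3 lookups: 3 * 102 = 306 ms
Total = 132 + 306 = 438 ms

438


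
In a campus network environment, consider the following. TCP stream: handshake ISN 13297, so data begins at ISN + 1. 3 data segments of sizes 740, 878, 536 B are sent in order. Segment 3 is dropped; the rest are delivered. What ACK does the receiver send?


SYN uses sequence number 13297; first data byte = ISN + 1 = 13298.
Segment 1: SEQ = 13298, len = 740 B, covers [13298, 14037]
Segment 2: SEQ = 14038, len = 878 B, covers [14038, 14915]
Segment 3: SEQ = 14916, len = 536 B, covers [14916, 15451] [LOST]
In-order data received: bytes [13298, 14915] (segments 1..2).
Segment 3 missing -> gap begins at byte 14916.
Cumulative ACK = next expected in-order byte = 13298 + 740 + 878 = 14916

14916


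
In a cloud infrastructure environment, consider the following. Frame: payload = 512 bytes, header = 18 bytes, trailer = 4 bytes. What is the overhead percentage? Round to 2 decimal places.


Given: payload = 512 B, header = 18 B, trailer = 4 B
Overhead bytes = header + trailer = 18 + 4 = 22
Total frame = payload + overhead = 512 + 22 = 534
Overhead % = 22 / 534 * 100 = 4.1199% -> 4.12% (2 dp)

4.12


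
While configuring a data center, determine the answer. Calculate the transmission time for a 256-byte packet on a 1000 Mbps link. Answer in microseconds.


Given: packet = 256 bytes, bandwidth = 1000 Mbps
Packet in bits = 256 * 8 = 2048 bits
Bandwidth = 1000 * 10^6 = 1000000000 bps
Time = 2048 / 1000000000 seconds
Time in us = 2048 * 10^6 / 1000000000 = 2.048

2.048


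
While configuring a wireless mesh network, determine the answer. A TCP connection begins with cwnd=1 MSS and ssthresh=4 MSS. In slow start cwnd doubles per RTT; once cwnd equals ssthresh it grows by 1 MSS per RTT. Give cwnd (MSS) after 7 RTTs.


RTT 0: cwnd = 1 MSS (initial)
RTT 1: cwnd = 2 MSS (slow start, doubled)
RTT 2: cwnd = 4 MSS (slow start, doubled)
RTT 3: cwnd = 5 MSS (congestion avoidance, +1)
RTT 4: cwnd = 6 MSS (congestion avoidance, +1)
RTT 5: cwnd = 7 MSS (congestion avoidance, +1)
RTT 6: cwnd = 8 MSS (congestion avoidance, +1)
RTT 7: cwnd = 9 MSS (congestion avoidance, +1)

9
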